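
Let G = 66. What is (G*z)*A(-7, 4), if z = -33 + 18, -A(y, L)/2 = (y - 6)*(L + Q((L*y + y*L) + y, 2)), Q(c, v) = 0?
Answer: -102960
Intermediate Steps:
A(y, L) = -2*L*(-6 + y) (A(y, L) = -2*(y - 6)*(L + 0) = -2*(-6 + y)*L = -2*L*(-6 + y))
z = -15
(G*z)*A(-7, 4) = (66*(-15))*(2*4*(6 - 1*(-7))) = -1980*4*(6 + 7) = -1980*4*13 = -990*104 = -102960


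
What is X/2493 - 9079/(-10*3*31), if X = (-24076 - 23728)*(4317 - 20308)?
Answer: 236982011489/772830 ≈ 3.0664e+5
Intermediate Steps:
X = 764433764 (X = -47804*(-15991) = 764433764)
X/2493 - 9079/(-10*3*31) = 764433764/2493 - 9079/(-10*3*31) = 764433764*(1/2493) - 9079/((-30*31)) = 764433764/2493 - 9079/(-930) = 764433764/2493 - 9079*(-1/930) = 764433764/2493 + 9079/930 = 236982011489/772830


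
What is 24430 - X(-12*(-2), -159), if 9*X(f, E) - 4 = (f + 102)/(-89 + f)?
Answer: 14291416/585 ≈ 24430.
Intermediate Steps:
X(f, E) = 4/9 + (102 + f)/(9*(-89 + f)) (X(f, E) = 4/9 + ((f + 102)/(-89 + f))/9 = 4/9 + ((102 + f)/(-89 + f))/9 = 4/9 + (102 + f)/(9*(-89 + f)))
24430 - X(-12*(-2), -159) = 24430 - (-254 + 5*(-12*(-2)))/(9*(-89 - 12*(-2))) = 24430 - (-254 + 5*24)/(9*(-89 + 24)) = 24430 - (-254 + 120)/(9*(-65)) = 24430 - (-1)*(-134)/(9*65) = 24430 - 1*134/585 = 24430 - 134/585 = 14291416/585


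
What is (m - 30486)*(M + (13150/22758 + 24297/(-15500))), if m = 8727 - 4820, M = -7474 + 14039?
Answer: -30771146978406023/176374500 ≈ -1.7446e+8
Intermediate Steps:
M = 6565
m = 3907
(m - 30486)*(M + (13150/22758 + 24297/(-15500))) = (3907 - 30486)*(6565 + (13150/22758 + 24297/(-15500))) = -26579*(6565 + (13150*(1/22758) + 24297*(-1/15500))) = -26579*(6565 + (6575/11379 - 24297/15500)) = -26579*(6565 - 174563063/176374500) = -26579*1157724029437/176374500 = -30771146978406023/176374500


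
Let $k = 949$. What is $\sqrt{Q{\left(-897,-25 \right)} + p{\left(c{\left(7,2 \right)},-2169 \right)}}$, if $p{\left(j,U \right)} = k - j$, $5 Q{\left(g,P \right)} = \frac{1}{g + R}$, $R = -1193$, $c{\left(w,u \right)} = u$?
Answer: $\frac{\sqrt{4136590282}}{2090} \approx 30.773$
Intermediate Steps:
$Q{\left(g,P \right)} = \frac{1}{5 \left(-1193 + g\right)}$ ($Q{\left(g,P \right)} = \frac{1}{5 \left(g - 1193\right)} = \frac{1}{5 \left(-1193 + g\right)}$)
$p{\left(j,U \right)} = 949 - j$
$\sqrt{Q{\left(-897,-25 \right)} + p{\left(c{\left(7,2 \right)},-2169 \right)}} = \sqrt{\frac{1}{5 \left(-1193 - 897\right)} + \left(949 - 2\right)} = \sqrt{\frac{1}{5 \left(-2090\right)} + \left(949 - 2\right)} = \sqrt{\frac{1}{5} \left(- \frac{1}{2090}\right) + 947} = \sqrt{- \frac{1}{10450} + 947} = \sqrt{\frac{9896149}{10450}} = \frac{\sqrt{4136590282}}{2090}$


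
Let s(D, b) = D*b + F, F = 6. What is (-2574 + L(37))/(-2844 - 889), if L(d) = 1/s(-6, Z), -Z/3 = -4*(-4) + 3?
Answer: 895751/1299084 ≈ 0.68952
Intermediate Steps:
Z = -57 (Z = -3*(-4*(-4) + 3) = -3*(16 + 3) = -3*19 = -57)
s(D, b) = 6 + D*b (s(D, b) = D*b + 6 = 6 + D*b)
L(d) = 1/348 (L(d) = 1/(6 - 6*(-57)) = 1/(6 + 342) = 1/348)
(-2574 + L(37))/(-2844 - 889) = (-2574 + 1/348)/(-2844 - 889) = -895751/348/(-3733) = -895751/348*(-1/3733) = 895751/1299084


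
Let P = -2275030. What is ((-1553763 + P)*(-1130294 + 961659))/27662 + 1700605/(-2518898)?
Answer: 406593266325284720/17419439119 ≈ 2.3341e+7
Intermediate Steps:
((-1553763 + P)*(-1130294 + 961659))/27662 + 1700605/(-2518898) = ((-1553763 - 2275030)*(-1130294 + 961659))/27662 + 1700605/(-2518898) = -3828793*(-168635)*(1/27662) + 1700605*(-1/2518898) = 645668507555*(1/27662) - 1700605/2518898 = 645668507555/27662 - 1700605/2518898 = 406593266325284720/17419439119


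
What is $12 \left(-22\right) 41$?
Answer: $-10824$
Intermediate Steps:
$12 \left(-22\right) 41 = \left(-264\right) 41 = -10824$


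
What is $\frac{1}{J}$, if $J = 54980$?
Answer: $\frac{1}{54980} \approx 1.8188 \cdot 10^{-5}$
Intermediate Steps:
$\frac{1}{J} = \frac{1}{54980}$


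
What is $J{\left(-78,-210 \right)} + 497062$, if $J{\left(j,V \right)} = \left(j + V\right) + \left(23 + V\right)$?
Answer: $496587$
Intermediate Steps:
$J{\left(j,V \right)} = 23 + j + 2 V$ ($J{\left(j,V \right)} = \left(V + j\right) + \left(23 + V\right) = 23 + j + 2 V$)
$J{\left(-78,-210 \right)} + 497062 = \left(23 - 78 + 2 \left(-210\right)\right) + 497062 = \left(23 - 78 - 420\right) + 497062 = -475 + 497062 = 496587$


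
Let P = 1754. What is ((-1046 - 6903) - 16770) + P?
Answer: -22965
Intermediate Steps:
((-1046 - 6903) - 16770) + P = ((-1046 - 6903) - 16770) + 1754 = (-7949 - 16770) + 1754 = -24719 + 1754 = -22965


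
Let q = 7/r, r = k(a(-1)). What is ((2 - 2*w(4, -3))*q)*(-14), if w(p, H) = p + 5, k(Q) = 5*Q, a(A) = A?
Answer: -1568/5 ≈ -313.60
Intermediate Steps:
r = -5 (r = 5*(-1) = -5)
w(p, H) = 5 + p
q = -7/5 (q = 7/(-5) = 7*(-⅕) = -7/5 ≈ -1.4000)
((2 - 2*w(4, -3))*q)*(-14) = ((2 - 2*(5 + 4))*(-7/5))*(-14) = ((2 - 2*9)*(-7/5))*(-14) = ((2 - 18)*(-7/5))*(-14) = -16*(-7/5)*(-14) = (112/5)*(-14) = -1568/5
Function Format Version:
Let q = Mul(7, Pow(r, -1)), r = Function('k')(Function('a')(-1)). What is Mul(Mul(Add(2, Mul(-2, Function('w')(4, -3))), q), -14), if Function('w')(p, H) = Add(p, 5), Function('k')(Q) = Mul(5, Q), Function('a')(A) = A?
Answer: Rational(-1568, 5) ≈ -313.60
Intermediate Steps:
r = -5 (r = Mul(5, -1) = -5)
Function('w')(p, H) = Add(5, p)
q = Rational(-7, 5) (q = Mul(7, Pow(-5, -1)) = Mul(7, Rational(-1, 5)) = Rational(-7, 5) ≈ -1.4000)
Mul(Mul(Add(2, Mul(-2, Function('w')(4, -3))), q), -14) = Mul(Mul(Add(2, Mul(-2, Add(5, 4))), Rational(-7, 5)), -14) = Mul(Mul(Add(2, Mul(-2, 9)), Rational(-7, 5)), -14) = Mul(Mul(Add(2, -18), Rational(-7, 5)), -14) = Mul(Mul(-16, Rational(-7, 5)), -14) = Mul(Rational(112, 5), -14) = Rational(-1568, 5)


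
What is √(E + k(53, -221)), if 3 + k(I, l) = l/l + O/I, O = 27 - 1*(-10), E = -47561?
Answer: I*√133602506/53 ≈ 218.09*I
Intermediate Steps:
O = 37 (O = 27 + 10 = 37)
k(I, l) = -2 + 37/I (k(I, l) = -3 + (l/l + 37/I) = -3 + (1 + 37/I) = -2 + 37/I)
√(E + k(53, -221)) = √(-47561 + (-2 + 37/53)) = √(-47561 - 69/53) = √(-2520802/53) = I*√133602506/53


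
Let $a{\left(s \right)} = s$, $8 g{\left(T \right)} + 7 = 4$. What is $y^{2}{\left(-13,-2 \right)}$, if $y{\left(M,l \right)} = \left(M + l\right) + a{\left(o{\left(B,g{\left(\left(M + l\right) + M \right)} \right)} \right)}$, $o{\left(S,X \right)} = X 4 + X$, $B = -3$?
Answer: $\frac{18225}{64} \approx 284.77$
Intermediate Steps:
$g{\left(T \right)} = - \frac{3}{8}$ ($g{\left(T \right)} = - \frac{7}{8} + \frac{1}{8} \cdot 4 = - \frac{7}{8} + \frac{1}{2} = - \frac{3}{8}$)
$o{\left(S,X \right)} = 5 X$ ($o{\left(S,X \right)} = 4 X + X = 5 X$)
$y{\left(M,l \right)} = - \frac{15}{8} + M + l$ ($y{\left(M,l \right)} = \left(M + l\right) + 5 \left(- \frac{3}{8}\right) = \left(M + l\right) - \frac{15}{8} = - \frac{15}{8} + M + l$)
$y^{2}{\left(-13,-2 \right)} = \left(- \frac{15}{8} - 13 - 2\right)^{2} = \left(- \frac{135}{8}\right)^{2} = \frac{18225}{64}$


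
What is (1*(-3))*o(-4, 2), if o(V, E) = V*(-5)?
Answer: -60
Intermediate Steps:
o(V, E) = -5*V
(1*(-3))*o(-4, 2) = (1*(-3))*(-5*(-4)) = -3*20 = -60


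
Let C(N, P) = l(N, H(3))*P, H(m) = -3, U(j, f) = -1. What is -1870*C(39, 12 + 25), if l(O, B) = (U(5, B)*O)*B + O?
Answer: -10793640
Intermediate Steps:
l(O, B) = O - B*O (l(O, B) = (-O)*B + O = -B*O + O = O - B*O)
C(N, P) = 4*N*P (C(N, P) = (N*(1 - 1*(-3)))*P = (N*(1 + 3))*P = (N*4)*P = (4*N)*P = 4*N*P)
-1870*C(39, 12 + 25) = -7480*39*(12 + 25) = -7480*39*37 = -1870*5772 = -10793640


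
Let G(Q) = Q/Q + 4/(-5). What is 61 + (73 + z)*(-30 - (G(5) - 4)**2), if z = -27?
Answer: -49581/25 ≈ -1983.2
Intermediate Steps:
G(Q) = 1/5 (G(Q) = 1 + 4*(-1/5) = 1 - 4/5 = 1/5)
61 + (73 + z)*(-30 - (G(5) - 4)**2) = 61 + (73 - 27)*(-30 - (1/5 - 4)**2) = 61 + 46*(-30 - (-19/5)**2) = 61 + 46*(-30 - 1*361/25) = 61 + 46*(-30 - 361/25) = 61 + 46*(-1111/25) = 61 - 51106/25 = -49581/25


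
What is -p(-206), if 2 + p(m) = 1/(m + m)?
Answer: 825/412 ≈ 2.0024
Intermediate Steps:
p(m) = -2 + 1/(2*m) (p(m) = -2 + 1/(m + m) = -2 + 1/(2*m))
-p(-206) = -(-2 + (1/2)/(-206)) = -(-2 + (1/2)*(-1/206)) = -(-2 - 1/412) = -1*(-825/412) = 825/412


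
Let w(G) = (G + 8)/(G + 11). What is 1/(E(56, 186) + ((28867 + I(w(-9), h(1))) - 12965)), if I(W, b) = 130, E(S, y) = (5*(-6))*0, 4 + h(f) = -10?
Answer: 1/16032 ≈ 6.2375e-5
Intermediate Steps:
w(G) = (8 + G)/(11 + G)
h(f) = -14 (h(f) = -4 - 10 = -14)
E(S, y) = 0 (E(S, y) = -30*0 = 0)
1/(E(56, 186) + ((28867 + I(w(-9), h(1))) - 12965)) = 1/(0 + ((28867 + 130) - 12965)) = 1/(0 + (28997 - 12965)) = 1/(0 + 16032) = 1/16032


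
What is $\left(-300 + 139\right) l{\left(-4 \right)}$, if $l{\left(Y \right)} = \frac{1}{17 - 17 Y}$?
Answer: $- \frac{161}{85} \approx -1.8941$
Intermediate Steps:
$\left(-300 + 139\right) l{\left(-4 \right)} = \left(-300 + 139\right) \left(- \frac{1}{-17 + 17 \left(-4\right)}\right) = - 161 \left(- \frac{1}{-17 - 68}\right) = - 161 \left(- \frac{1}{-85}\right) = - 161 \left(\left(-1\right) \left(- \frac{1}{85}\right)\right) = \left(-161\right) \frac{1}{85} = - \frac{161}{85}$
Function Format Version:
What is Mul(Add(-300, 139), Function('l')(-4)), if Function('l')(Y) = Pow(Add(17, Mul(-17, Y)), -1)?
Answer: Rational(-161, 85) ≈ -1.8941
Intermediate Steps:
Mul(Add(-300, 139), Function('l')(-4)) = Mul(Add(-300, 139), Mul(-1, Pow(Add(-17, Mul(17, -4)), -1))) = Mul(-161, Mul(-1, Pow(Add(-17, -68), -1))) = Mul(-161, Mul(-1, Pow(-85, -1))) = Mul(-161, Mul(-1, Rational(-1, 85))) = Mul(-161, Rational(1, 85)) = Rational(-161, 85)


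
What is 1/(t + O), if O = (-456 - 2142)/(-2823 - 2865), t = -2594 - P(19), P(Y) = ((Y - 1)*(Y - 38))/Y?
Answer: -948/2441615 ≈ -0.00038827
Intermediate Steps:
P(Y) = (-1 + Y)*(-38 + Y)/Y (P(Y) = ((-1 + Y)*(-38 + Y))/Y = (-1 + Y)*(-38 + Y)/Y)
t = -2576 (t = -2594 - (-39 + 19 + 38/19) = -2594 - (-39 + 19 + 38*(1/19)) = -2594 - (-39 + 19 + 2) = -2594 - 1*(-18) = -2594 + 18 = -2576)
O = 433/948 (O = -2598/(-5688) = -2598*(-1/5688) = 433/948 ≈ 0.45675)
1/(t + O) = 1/(-2576 + 433/948) = 1/(-2441615/948) = -948/2441615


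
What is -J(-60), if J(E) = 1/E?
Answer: 1/60 ≈ 0.016667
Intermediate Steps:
-J(-60) = -1/(-60) = -1*(-1/60) = 1/60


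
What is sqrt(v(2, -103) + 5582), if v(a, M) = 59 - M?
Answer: 4*sqrt(359) ≈ 75.789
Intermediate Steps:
sqrt(v(2, -103) + 5582) = sqrt((59 - 1*(-103)) + 5582) = sqrt((59 + 103) + 5582) = sqrt(162 + 5582) = sqrt(5744) = 4*sqrt(359)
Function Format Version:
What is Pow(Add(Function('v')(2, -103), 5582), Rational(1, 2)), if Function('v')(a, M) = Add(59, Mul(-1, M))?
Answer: Mul(4, Pow(359, Rational(1, 2))) ≈ 75.789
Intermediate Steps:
Pow(Add(Function('v')(2, -103), 5582), Rational(1, 2)) = Pow(Add(Add(59, Mul(-1, -103)), 5582), Rational(1, 2)) = Pow(Add(Add(59, 103), 5582), Rational(1, 2)) = Pow(Add(162, 5582), Rational(1, 2)) = Pow(5744, Rational(1, 2)) = Mul(4, Pow(359, Rational(1, 2)))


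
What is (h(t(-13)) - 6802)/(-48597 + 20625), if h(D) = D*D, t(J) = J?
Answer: 737/3108 ≈ 0.23713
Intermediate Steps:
h(D) = D**2
(h(t(-13)) - 6802)/(-48597 + 20625) = ((-13)**2 - 6802)/(-48597 + 20625) = (169 - 6802)/(-27972) = -6633*(-1/27972) = 737/3108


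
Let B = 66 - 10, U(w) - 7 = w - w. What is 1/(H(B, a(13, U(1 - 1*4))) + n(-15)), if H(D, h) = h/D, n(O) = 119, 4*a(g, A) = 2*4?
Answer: 28/3333 ≈ 0.0084008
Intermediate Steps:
U(w) = 7 (U(w) = 7 + (w - w) = 7 + 0 = 7)
a(g, A) = 2 (a(g, A) = (2*4)/4 = (1/4)*8 = 2)
B = 56
1/(H(B, a(13, U(1 - 1*4))) + n(-15)) = 1/(2/56 + 119) = 1/(2*(1/56) + 119) = 1/(1/28 + 119) = 1/(3333/28) = 28/3333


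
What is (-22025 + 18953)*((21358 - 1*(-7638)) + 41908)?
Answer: -217817088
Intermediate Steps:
(-22025 + 18953)*((21358 - 1*(-7638)) + 41908) = -3072*((21358 + 7638) + 41908) = -3072*(28996 + 41908) = -3072*70904 = -217817088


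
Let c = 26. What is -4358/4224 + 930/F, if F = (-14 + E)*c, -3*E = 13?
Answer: -7445/2496 ≈ -2.9828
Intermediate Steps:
E = -13/3 (E = -1/3*13 = -13/3 ≈ -4.3333)
F = -1430/3 (F = (-14 - 13/3)*26 = -55/3*26 = -1430/3 ≈ -476.67)
-4358/4224 + 930/F = -4358/4224 + 930/(-1430/3) = -4358*1/4224 + 930*(-3/1430) = -2179/2112 - 279/143 = -7445/2496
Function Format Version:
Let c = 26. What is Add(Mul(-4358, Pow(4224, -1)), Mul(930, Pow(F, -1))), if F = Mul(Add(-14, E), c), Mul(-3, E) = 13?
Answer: Rational(-7445, 2496) ≈ -2.9828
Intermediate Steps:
E = Rational(-13, 3) (E = Mul(Rational(-1, 3), 13) = Rational(-13, 3) ≈ -4.3333)
F = Rational(-1430, 3) (F = Mul(Add(-14, Rational(-13, 3)), 26) = Mul(Rational(-55, 3), 26) = Rational(-1430, 3) ≈ -476.67)
Add(Mul(-4358, Pow(4224, -1)), Mul(930, Pow(F, -1))) = Add(Mul(-4358, Pow(4224, -1)), Mul(930, Pow(Rational(-1430, 3), -1))) = Add(Mul(-4358, Rational(1, 4224)), Mul(930, Rational(-3, 1430))) = Add(Rational(-2179, 2112), Rational(-279, 143)) = Rational(-7445, 2496)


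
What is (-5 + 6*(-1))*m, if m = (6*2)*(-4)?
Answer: 528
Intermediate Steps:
m = -48 (m = 12*(-4) = -48)
(-5 + 6*(-1))*m = (-5 + 6*(-1))*(-48) = (-5 - 6)*(-48) = -11*(-48) = 528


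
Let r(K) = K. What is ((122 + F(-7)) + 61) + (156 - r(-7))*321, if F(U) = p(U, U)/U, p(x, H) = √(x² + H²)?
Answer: 52506 - √2 ≈ 52505.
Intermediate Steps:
p(x, H) = √(H² + x²)
F(U) = √2*√(U²)/U (F(U) = √(U² + U²)/U = √(2*U²)/U = (√2*√(U²))/U = √2*√(U²)/U)
((122 + F(-7)) + 61) + (156 - r(-7))*321 = ((122 + √2*√((-7)²)/(-7)) + 61) + (156 - 1*(-7))*321 = ((122 + √2*(-⅐)*√49) + 61) + (156 + 7)*321 = ((122 + √2*(-⅐)*7) + 61) + 163*321 = ((122 - √2) + 61) + 52323 = (183 - √2) + 52323 = 52506 - √2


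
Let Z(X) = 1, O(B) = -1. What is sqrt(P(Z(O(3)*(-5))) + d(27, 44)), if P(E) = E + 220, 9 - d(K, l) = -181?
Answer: sqrt(411) ≈ 20.273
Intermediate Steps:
d(K, l) = 190 (d(K, l) = 9 - 1*(-181) = 9 + 181 = 190)
P(E) = 220 + E
sqrt(P(Z(O(3)*(-5))) + d(27, 44)) = sqrt((220 + 1) + 190) = sqrt(221 + 190) = sqrt(411)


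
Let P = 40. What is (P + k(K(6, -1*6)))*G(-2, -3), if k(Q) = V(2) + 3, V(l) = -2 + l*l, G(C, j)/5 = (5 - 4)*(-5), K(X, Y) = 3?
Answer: -1125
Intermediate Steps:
G(C, j) = -25 (G(C, j) = 5*((5 - 4)*(-5)) = 5*(1*(-5)) = 5*(-5) = -25)
V(l) = -2 + l²
k(Q) = 5 (k(Q) = (-2 + 2²) + 3 = (-2 + 4) + 3 = 2 + 3 = 5)
(P + k(K(6, -1*6)))*G(-2, -3) = (40 + 5)*(-25) = 45*(-25) = -1125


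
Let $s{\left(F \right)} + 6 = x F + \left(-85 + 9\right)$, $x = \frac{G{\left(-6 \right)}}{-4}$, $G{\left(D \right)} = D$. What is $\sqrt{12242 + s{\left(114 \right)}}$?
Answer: $\sqrt{12331} \approx 111.05$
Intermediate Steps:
$x = \frac{3}{2}$ ($x = - \frac{6}{-4} = \left(-6\right) \left(- \frac{1}{4}\right) = \frac{3}{2} \approx 1.5$)
$s{\left(F \right)} = -82 + \frac{3 F}{2}$ ($s{\left(F \right)} = -6 + \left(\frac{3 F}{2} + \left(-85 + 9\right)\right) = -6 + \left(\frac{3 F}{2} - 76\right) = -6 + \left(-76 + \frac{3 F}{2}\right) = -82 + \frac{3 F}{2}$)
$\sqrt{12242 + s{\left(114 \right)}} = \sqrt{12242 + \left(-82 + \frac{3}{2} \cdot 114\right)} = \sqrt{12242 + \left(-82 + 171\right)} = \sqrt{12242 + 89} = \sqrt{12331}$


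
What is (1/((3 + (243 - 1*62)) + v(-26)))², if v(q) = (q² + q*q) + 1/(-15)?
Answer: 225/530795521 ≈ 4.2389e-7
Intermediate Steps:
v(q) = -1/15 + 2*q² (v(q) = (q² + q²) - 1/15 = 2*q² - 1/15 = -1/15 + 2*q²)
(1/((3 + (243 - 1*62)) + v(-26)))² = (1/((3 + (243 - 1*62)) + (-1/15 + 2*(-26)²)))² = (1/((3 + (243 - 62)) + (-1/15 + 2*676)))² = (1/((3 + 181) + (-1/15 + 1352)))² = (1/(184 + 20279/15))² = (1/(23039/15))² = (15/23039)² = 225/530795521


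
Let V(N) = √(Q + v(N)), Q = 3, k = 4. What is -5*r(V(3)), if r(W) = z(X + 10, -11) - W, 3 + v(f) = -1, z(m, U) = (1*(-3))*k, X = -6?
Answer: 60 + 5*I ≈ 60.0 + 5.0*I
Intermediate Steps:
z(m, U) = -12 (z(m, U) = (1*(-3))*4 = -3*4 = -12)
v(f) = -4 (v(f) = -3 - 1 = -4)
V(N) = I (V(N) = √(3 - 4) = √(-1) = I)
r(W) = -12 - W
-5*r(V(3)) = -5*(-12 - I) = 60 + 5*I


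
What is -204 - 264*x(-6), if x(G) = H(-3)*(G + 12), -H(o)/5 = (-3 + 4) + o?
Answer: -16044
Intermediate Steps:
H(o) = -5 - 5*o (H(o) = -5*((-3 + 4) + o) = -5*(1 + o) = -5 - 5*o)
x(G) = 120 + 10*G (x(G) = (-5 - 5*(-3))*(G + 12) = (-5 + 15)*(12 + G) = 10*(12 + G) = 120 + 10*G)
-204 - 264*x(-6) = -204 - 264*(120 + 10*(-6)) = -204 - 264*(120 - 60) = -204 - 264*60 = -204 - 15840 = -16044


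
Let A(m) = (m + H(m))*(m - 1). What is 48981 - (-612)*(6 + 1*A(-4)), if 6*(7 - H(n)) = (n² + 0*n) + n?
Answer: 49593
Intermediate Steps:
H(n) = 7 - n/6 - n²/6 (H(n) = 7 - ((n² + 0*n) + n)/6 = 7 - ((n² + 0) + n)/6 = 7 - (n² + n)/6 = 7 - (n + n²)/6 = 7 + (-n/6 - n²/6) = 7 - n/6 - n²/6)
A(m) = (-1 + m)*(7 - m²/6 + 5*m/6) (A(m) = (m + (7 - m/6 - m²/6))*(m - 1) = (7 - m²/6 + 5*m/6)*(-1 + m) = (-1 + m)*(7 - m²/6 + 5*m/6))
48981 - (-612)*(6 + 1*A(-4)) = 48981 - (-612)*(6 + 1*(-7 + (-4)² - ⅙*(-4)³ + (37/6)*(-4))) = 48981 - (-612)*(6 + 1*(-7 + 16 - ⅙*(-64) - 74/3)) = 48981 - (-612)*(6 + 1*(-7 + 16 + 32/3 - 74/3)) = 48981 - (-612)*(6 + 1*(-5)) = 48981 - (-612)*(6 - 5) = 48981 - (-612) = 48981 - 1*(-612) = 48981 + 612 = 49593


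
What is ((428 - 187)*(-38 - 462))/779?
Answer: -120500/779 ≈ -154.69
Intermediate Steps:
((428 - 187)*(-38 - 462))/779 = (241*(-500))*(1/779) = -120500*1/779 = -120500/779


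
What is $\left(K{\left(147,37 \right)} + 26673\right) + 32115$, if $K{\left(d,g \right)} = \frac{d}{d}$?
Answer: $58789$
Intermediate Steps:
$K{\left(d,g \right)} = 1$
$\left(K{\left(147,37 \right)} + 26673\right) + 32115 = \left(1 + 26673\right) + 32115 = 26674 + 32115 = 58789$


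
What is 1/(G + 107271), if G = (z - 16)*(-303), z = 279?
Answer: 1/27582 ≈ 3.6256e-5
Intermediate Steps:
G = -79689 (G = (279 - 16)*(-303) = 263*(-303) = -79689)
1/(G + 107271) = 1/(-79689 + 107271) = 1/27582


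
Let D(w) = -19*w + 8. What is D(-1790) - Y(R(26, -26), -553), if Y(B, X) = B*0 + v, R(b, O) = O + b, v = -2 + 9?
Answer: 34011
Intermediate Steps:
v = 7
D(w) = 8 - 19*w
Y(B, X) = 7 (Y(B, X) = B*0 + 7 = 0 + 7 = 7)
D(-1790) - Y(R(26, -26), -553) = (8 - 19*(-1790)) - 1*7 = (8 + 34010) - 7 = 34018 - 7 = 34011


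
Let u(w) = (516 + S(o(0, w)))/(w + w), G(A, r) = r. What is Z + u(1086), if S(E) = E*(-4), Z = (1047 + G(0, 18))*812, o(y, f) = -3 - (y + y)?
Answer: 156525224/181 ≈ 8.6478e+5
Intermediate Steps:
o(y, f) = -3 - 2*y
Z = 864780 (Z = (1047 + 18)*812 = 1065*812 = 864780)
S(E) = -4*E
u(w) = 264/w (u(w) = (516 - 4*(-3 - 2*0))/(w + w) = (516 - 4*(-3 + 0))/((2*w)) = (516 - 4*(-3))*(1/(2*w)) = (516 + 12)*(1/(2*w)) = 528*(1/(2*w)) = 264/w)
Z + u(1086) = 864780 + 264/1086 = 864780 + 264*(1/1086) = 864780 + 44/181 = 156525224/181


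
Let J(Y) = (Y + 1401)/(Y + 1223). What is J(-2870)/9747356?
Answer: 1469/16053895332 ≈ 9.1504e-8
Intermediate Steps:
J(Y) = (1401 + Y)/(1223 + Y)
J(-2870)/9747356 = ((1401 - 2870)/(1223 - 2870))/9747356 = (-1469/(-1647))*(1/9747356) = -1/1647*(-1469)*(1/9747356) = (1469/1647)*(1/9747356) = 1469/16053895332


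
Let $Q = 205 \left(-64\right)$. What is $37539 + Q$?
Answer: $24419$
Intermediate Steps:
$Q = -13120$
$37539 + Q = 37539 - 13120 = 24419$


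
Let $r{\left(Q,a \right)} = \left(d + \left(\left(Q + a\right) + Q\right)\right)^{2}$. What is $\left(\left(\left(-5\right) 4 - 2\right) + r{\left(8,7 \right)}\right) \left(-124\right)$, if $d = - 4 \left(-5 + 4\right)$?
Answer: $-87668$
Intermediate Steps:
$d = 4$ ($d = \left(-4\right) \left(-1\right) = 4$)
$r{\left(Q,a \right)} = \left(4 + a + 2 Q\right)^{2}$ ($r{\left(Q,a \right)} = \left(4 + \left(\left(Q + a\right) + Q\right)\right)^{2} = \left(4 + \left(a + 2 Q\right)\right)^{2} = \left(4 + a + 2 Q\right)^{2}$)
$\left(\left(\left(-5\right) 4 - 2\right) + r{\left(8,7 \right)}\right) \left(-124\right) = \left(\left(\left(-5\right) 4 - 2\right) + \left(4 + 7 + 2 \cdot 8\right)^{2}\right) \left(-124\right) = \left(\left(-20 - 2\right) + \left(4 + 7 + 16\right)^{2}\right) \left(-124\right) = \left(-22 + 27^{2}\right) \left(-124\right) = \left(-22 + 729\right) \left(-124\right) = 707 \left(-124\right) = -87668$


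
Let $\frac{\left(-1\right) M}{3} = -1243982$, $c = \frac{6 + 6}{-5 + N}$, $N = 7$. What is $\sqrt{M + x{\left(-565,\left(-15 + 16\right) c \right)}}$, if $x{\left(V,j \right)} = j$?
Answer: $4 \sqrt{233247} \approx 1931.8$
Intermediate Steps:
$c = 6$ ($c = \frac{6 + 6}{-5 + 7} = \frac{12}{2} = 12 \cdot \frac{1}{2} = 6$)
$M = 3731946$ ($M = \left(-3\right) \left(-1243982\right) = 3731946$)
$\sqrt{M + x{\left(-565,\left(-15 + 16\right) c \right)}} = \sqrt{3731946 + \left(-15 + 16\right) 6} = \sqrt{3731946 + 1 \cdot 6} = \sqrt{3731946 + 6} = \sqrt{3731952} = 4 \sqrt{233247}$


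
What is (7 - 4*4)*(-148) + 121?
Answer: 1453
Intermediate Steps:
(7 - 4*4)*(-148) + 121 = (7 - 16)*(-148) + 121 = -9*(-148) + 121 = 1332 + 121 = 1453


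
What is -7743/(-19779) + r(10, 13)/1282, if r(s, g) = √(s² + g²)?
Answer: 2581/6593 + √269/1282 ≈ 0.40427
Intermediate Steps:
r(s, g) = √(g² + s²)
-7743/(-19779) + r(10, 13)/1282 = -7743/(-19779) + √(13² + 10²)/1282 = -7743*(-1/19779) + √(169 + 100)*(1/1282) = 2581/6593 + √269*(1/1282) = 2581/6593 + √269/1282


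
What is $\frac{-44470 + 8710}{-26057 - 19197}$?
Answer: $\frac{17880}{22627} \approx 0.79021$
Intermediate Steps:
$\frac{-44470 + 8710}{-26057 - 19197} = - \frac{35760}{-45254} = \left(-35760\right) \left(- \frac{1}{45254}\right) = \frac{17880}{22627}$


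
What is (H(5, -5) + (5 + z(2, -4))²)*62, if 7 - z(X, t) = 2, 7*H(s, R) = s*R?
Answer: 41850/7 ≈ 5978.6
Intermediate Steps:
H(s, R) = R*s/7 (H(s, R) = (s*R)/7 = (R*s)/7 = R*s/7)
z(X, t) = 5 (z(X, t) = 7 - 1*2 = 7 - 2 = 5)
(H(5, -5) + (5 + z(2, -4))²)*62 = ((⅐)*(-5)*5 + (5 + 5)²)*62 = (-25/7 + 10²)*62 = (-25/7 + 100)*62 = (675/7)*62 = 41850/7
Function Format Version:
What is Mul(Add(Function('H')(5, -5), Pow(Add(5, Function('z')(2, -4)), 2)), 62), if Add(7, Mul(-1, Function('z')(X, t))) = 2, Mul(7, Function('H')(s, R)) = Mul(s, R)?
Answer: Rational(41850, 7) ≈ 5978.6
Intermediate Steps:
Function('H')(s, R) = Mul(Rational(1, 7), R, s) (Function('H')(s, R) = Mul(Rational(1, 7), Mul(s, R)) = Mul(Rational(1, 7), Mul(R, s)) = Mul(Rational(1, 7), R, s))
Function('z')(X, t) = 5 (Function('z')(X, t) = Add(7, Mul(-1, 2)) = Add(7, -2) = 5)
Mul(Add(Function('H')(5, -5), Pow(Add(5, Function('z')(2, -4)), 2)), 62) = Mul(Add(Mul(Rational(1, 7), -5, 5), Pow(Add(5, 5), 2)), 62) = Mul(Add(Rational(-25, 7), Pow(10, 2)), 62) = Mul(Add(Rational(-25, 7), 100), 62) = Mul(Rational(675, 7), 62) = Rational(41850, 7)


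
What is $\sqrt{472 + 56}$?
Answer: $4 \sqrt{33} \approx 22.978$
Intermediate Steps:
$\sqrt{472 + 56} = \sqrt{528} = 4 \sqrt{33}$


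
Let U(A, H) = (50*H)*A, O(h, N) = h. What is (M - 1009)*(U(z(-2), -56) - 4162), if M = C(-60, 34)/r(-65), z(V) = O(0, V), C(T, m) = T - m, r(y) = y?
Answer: 272573542/65 ≈ 4.1934e+6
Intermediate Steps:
z(V) = 0
U(A, H) = 50*A*H
M = 94/65 (M = (-60 - 1*34)/(-65) = (-60 - 34)*(-1/65) = -94*(-1/65) = 94/65 ≈ 1.4462)
(M - 1009)*(U(z(-2), -56) - 4162) = (94/65 - 1009)*(50*0*(-56) - 4162) = -65491*(0 - 4162)/65 = -65491/65*(-4162) = 272573542/65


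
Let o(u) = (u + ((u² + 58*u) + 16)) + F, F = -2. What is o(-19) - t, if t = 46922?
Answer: -47668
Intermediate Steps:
o(u) = 14 + u² + 59*u (o(u) = (u + ((u² + 58*u) + 16)) - 2 = (u + (16 + u² + 58*u)) - 2 = (16 + u² + 59*u) - 2 = 14 + u² + 59*u)
o(-19) - t = (14 + (-19)² + 59*(-19)) - 1*46922 = (14 + 361 - 1121) - 46922 = -746 - 46922 = -47668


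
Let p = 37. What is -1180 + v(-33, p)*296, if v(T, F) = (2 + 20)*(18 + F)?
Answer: 356980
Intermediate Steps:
v(T, F) = 396 + 22*F (v(T, F) = 22*(18 + F) = 396 + 22*F)
-1180 + v(-33, p)*296 = -1180 + (396 + 22*37)*296 = -1180 + (396 + 814)*296 = -1180 + 1210*296 = -1180 + 358160 = 356980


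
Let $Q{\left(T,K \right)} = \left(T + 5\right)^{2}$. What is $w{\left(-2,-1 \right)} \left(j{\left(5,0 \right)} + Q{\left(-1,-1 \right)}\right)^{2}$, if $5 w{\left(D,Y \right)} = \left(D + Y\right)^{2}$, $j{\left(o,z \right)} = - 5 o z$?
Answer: $\frac{2304}{5} \approx 460.8$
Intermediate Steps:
$j{\left(o,z \right)} = - 5 o z$
$Q{\left(T,K \right)} = \left(5 + T\right)^{2}$
$w{\left(D,Y \right)} = \frac{\left(D + Y\right)^{2}}{5}$
$w{\left(-2,-1 \right)} \left(j{\left(5,0 \right)} + Q{\left(-1,-1 \right)}\right)^{2} = \frac{\left(-2 - 1\right)^{2}}{5} \left(\left(-5\right) 5 \cdot 0 + \left(5 - 1\right)^{2}\right)^{2} = \frac{\left(-3\right)^{2}}{5} \left(0 + 4^{2}\right)^{2} = \frac{1}{5} \cdot 9 \left(0 + 16\right)^{2} = \frac{9 \cdot 16^{2}}{5} = \frac{9}{5} \cdot 256 = \frac{2304}{5}$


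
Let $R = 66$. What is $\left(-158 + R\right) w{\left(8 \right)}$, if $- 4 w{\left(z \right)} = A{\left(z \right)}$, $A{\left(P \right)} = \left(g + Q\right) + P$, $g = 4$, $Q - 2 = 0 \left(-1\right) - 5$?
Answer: $207$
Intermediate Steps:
$Q = -3$ ($Q = 2 + \left(0 \left(-1\right) - 5\right) = 2 + \left(0 - 5\right) = 2 - 5 = -3$)
$A{\left(P \right)} = 1 + P$ ($A{\left(P \right)} = \left(4 - 3\right) + P = 1 + P$)
$w{\left(z \right)} = - \frac{1}{4} - \frac{z}{4}$ ($w{\left(z \right)} = - \frac{1 + z}{4} = - \frac{1}{4} - \frac{z}{4}$)
$\left(-158 + R\right) w{\left(8 \right)} = \left(-158 + 66\right) \left(- \frac{1}{4} - 2\right) = - 92 \left(- \frac{1}{4} - 2\right) = \left(-92\right) \left(- \frac{9}{4}\right) = 207$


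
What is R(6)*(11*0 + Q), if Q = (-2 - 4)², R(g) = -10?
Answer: -360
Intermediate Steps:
Q = 36 (Q = (-6)² = 36)
R(6)*(11*0 + Q) = -10*(11*0 + 36) = -10*(0 + 36) = -10*36 = -360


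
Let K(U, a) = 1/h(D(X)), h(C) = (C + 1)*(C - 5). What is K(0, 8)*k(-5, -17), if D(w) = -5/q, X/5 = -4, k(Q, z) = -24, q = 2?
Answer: -32/15 ≈ -2.1333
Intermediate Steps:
X = -20 (X = 5*(-4) = -20)
D(w) = -5/2
h(C) = (1 + C)*(-5 + C)
K(U, a) = 4/45 (K(U, a) = 1/(-5 + (-5/2)² - 4*(-5/2)) = 1/(-5 + 25/4 + 10) = 1/(45/4) = 4/45)
K(0, 8)*k(-5, -17) = (4/45)*(-24) = -32/15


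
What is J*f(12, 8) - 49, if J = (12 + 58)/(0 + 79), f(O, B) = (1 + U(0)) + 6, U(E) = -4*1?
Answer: -3661/79 ≈ -46.342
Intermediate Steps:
U(E) = -4
f(O, B) = 3 (f(O, B) = (1 - 4) + 6 = -3 + 6 = 3)
J = 70/79 ≈ 0.88608
J*f(12, 8) - 49 = (70/79)*3 - 49 = 210/79 - 49 = -3661/79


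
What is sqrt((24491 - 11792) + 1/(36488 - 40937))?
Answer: 5*sqrt(10054357386)/4449 ≈ 112.69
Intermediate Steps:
sqrt((24491 - 11792) + 1/(36488 - 40937)) = sqrt(12699 + 1/(-4449)) = sqrt(12699 - 1/4449) = sqrt(56497850/4449) = 5*sqrt(10054357386)/4449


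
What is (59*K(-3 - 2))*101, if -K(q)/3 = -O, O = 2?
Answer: 35754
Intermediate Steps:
K(q) = 6 (K(q) = -(-3)*2 = -3*(-2) = 6)
(59*K(-3 - 2))*101 = (59*6)*101 = 354*101 = 35754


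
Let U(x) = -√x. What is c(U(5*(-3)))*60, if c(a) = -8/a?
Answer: -32*I*√15 ≈ -123.94*I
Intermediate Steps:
c(U(5*(-3)))*60 = -8*I*√15/15*60 = -32*I*√15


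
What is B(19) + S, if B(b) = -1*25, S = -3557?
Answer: -3582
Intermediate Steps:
B(b) = -25
B(19) + S = -25 - 3557 = -3582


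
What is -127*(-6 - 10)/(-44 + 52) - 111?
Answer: 143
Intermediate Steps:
-127*(-6 - 10)/(-44 + 52) - 111 = -(-2032)/8 - 111 = -127*(-2) - 111 = 254 - 111 = 143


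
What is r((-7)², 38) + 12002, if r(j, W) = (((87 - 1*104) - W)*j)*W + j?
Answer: -90359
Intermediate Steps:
r(j, W) = j + W*j*(-17 - W) (r(j, W) = (((87 - 104) - W)*j)*W + j = ((-17 - W)*j)*W + j = (j*(-17 - W))*W + j = W*j*(-17 - W) + j = j + W*j*(-17 - W))
r((-7)², 38) + 12002 = (-7)²*(1 - 1*38² - 17*38) + 12002 = 49*(1 - 1*1444 - 646) + 12002 = 49*(1 - 1444 - 646) + 12002 = 49*(-2089) + 12002 = -102361 + 12002 = -90359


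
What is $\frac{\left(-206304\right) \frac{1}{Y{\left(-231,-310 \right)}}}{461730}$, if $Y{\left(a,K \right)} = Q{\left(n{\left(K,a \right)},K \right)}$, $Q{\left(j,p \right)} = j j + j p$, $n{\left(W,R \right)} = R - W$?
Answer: $\frac{4912}{200621685} \approx 2.4484 \cdot 10^{-5}$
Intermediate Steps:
$Q{\left(j,p \right)} = j^{2} + j p$
$Y{\left(a,K \right)} = a \left(a - K\right)$ ($Y{\left(a,K \right)} = \left(a - K\right) \left(\left(a - K\right) + K\right) = \left(a - K\right) a = a \left(a - K\right)$)
$\frac{\left(-206304\right) \frac{1}{Y{\left(-231,-310 \right)}}}{461730} = \frac{\left(-206304\right) \frac{1}{\left(-231\right) \left(-231 - -310\right)}}{461730} = - \frac{206304}{\left(-231\right) \left(-231 + 310\right)} \frac{1}{461730} = - \frac{206304}{\left(-231\right) 79} \cdot \frac{1}{461730} = - \frac{206304}{-18249} \cdot \frac{1}{461730} = \left(-206304\right) \left(- \frac{1}{18249}\right) \frac{1}{461730} = \frac{9824}{869} \cdot \frac{1}{461730} = \frac{4912}{200621685}$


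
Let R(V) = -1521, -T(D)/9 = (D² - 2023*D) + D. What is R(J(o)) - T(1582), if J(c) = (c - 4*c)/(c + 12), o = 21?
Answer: -6266241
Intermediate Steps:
T(D) = -9*D² + 18198*D (T(D) = -9*((D² - 2023*D) + D) = -9*(D² - 2022*D) = -9*D² + 18198*D)
J(c) = -3*c/(12 + c) (J(c) = (-3*c)/(12 + c) = -3*c/(12 + c))
R(J(o)) - T(1582) = -1521 - 9*1582*(2022 - 1*1582) = -1521 - 9*1582*(2022 - 1582) = -1521 - 9*1582*440 = -1521 - 1*6264720 = -1521 - 6264720 = -6266241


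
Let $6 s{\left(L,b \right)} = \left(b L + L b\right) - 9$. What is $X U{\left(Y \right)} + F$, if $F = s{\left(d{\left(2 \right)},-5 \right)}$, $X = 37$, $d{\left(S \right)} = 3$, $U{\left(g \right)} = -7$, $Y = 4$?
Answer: $- \frac{531}{2} \approx -265.5$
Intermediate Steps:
$s{\left(L,b \right)} = - \frac{3}{2} + \frac{L b}{3}$ ($s{\left(L,b \right)} = \frac{\left(b L + L b\right) - 9}{6} = \frac{\left(L b + L b\right) - 9}{6} = \frac{2 L b - 9}{6} = \frac{-9 + 2 L b}{6} = - \frac{3}{2} + \frac{L b}{3}$)
$F = - \frac{13}{2}$ ($F = - \frac{3}{2} + \frac{1}{3} \cdot 3 \left(-5\right) = - \frac{3}{2} - 5 = - \frac{13}{2} \approx -6.5$)
$X U{\left(Y \right)} + F = 37 \left(-7\right) - \frac{13}{2} = -259 - \frac{13}{2} = - \frac{531}{2}$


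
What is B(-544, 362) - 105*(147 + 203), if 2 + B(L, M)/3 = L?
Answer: -38388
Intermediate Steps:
B(L, M) = -6 + 3*L
B(-544, 362) - 105*(147 + 203) = (-6 + 3*(-544)) - 105*(147 + 203) = (-6 - 1632) - 105*350 = -1638 - 1*36750 = -1638 - 36750 = -38388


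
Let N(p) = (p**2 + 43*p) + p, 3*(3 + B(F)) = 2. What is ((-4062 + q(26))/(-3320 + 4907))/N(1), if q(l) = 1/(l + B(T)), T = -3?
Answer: -96133/1690155 ≈ -0.056878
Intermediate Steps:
B(F) = -7/3 (B(F) = -3 + (1/3)*2 = -3 + 2/3 = -7/3)
N(p) = p**2 + 44*p
q(l) = 1/(-7/3 + l) (q(l) = 1/(l - 7/3) = 1/(-7/3 + l))
((-4062 + q(26))/(-3320 + 4907))/N(1) = ((-4062 + 3/(-7 + 3*26))/(-3320 + 4907))/((1*(44 + 1))) = ((-4062 + 3/(-7 + 78))/1587)/((1*45)) = ((-4062 + 3/71)*(1/1587))/45 = ((-4062 + 3*(1/71))*(1/1587))*(1/45) = ((-4062 + 3/71)*(1/1587))*(1/45) = -288399/71*1/1587*(1/45) = -96133/37559*1/45 = -96133/1690155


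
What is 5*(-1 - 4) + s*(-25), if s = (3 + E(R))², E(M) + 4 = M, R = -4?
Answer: -650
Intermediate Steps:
E(M) = -4 + M
s = 25 (s = (3 + (-4 - 4))² = (3 - 8)² = (-5)² = 25)
5*(-1 - 4) + s*(-25) = 5*(-1 - 4) + 25*(-25) = 5*(-5) - 625 = -25 - 625 = -650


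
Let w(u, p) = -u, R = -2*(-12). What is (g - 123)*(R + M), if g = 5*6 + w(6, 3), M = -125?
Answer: 9999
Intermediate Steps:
R = 24
g = 24 (g = 5*6 - 1*6 = 30 - 6 = 24)
(g - 123)*(R + M) = (24 - 123)*(24 - 125) = -99*(-101) = 9999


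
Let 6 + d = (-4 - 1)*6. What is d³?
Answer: -46656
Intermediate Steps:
d = -36 (d = -6 + (-4 - 1)*6 = -6 - 5*6 = -6 - 30 = -36)
d³ = (-36)³ = -46656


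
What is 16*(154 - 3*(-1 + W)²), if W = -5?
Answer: 736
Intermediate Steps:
16*(154 - 3*(-1 + W)²) = 16*(154 - 3*(-1 - 5)²) = 16*(154 - 3*(-6)²) = 16*(154 - 3*36) = 16*(154 - 108) = 16*46 = 736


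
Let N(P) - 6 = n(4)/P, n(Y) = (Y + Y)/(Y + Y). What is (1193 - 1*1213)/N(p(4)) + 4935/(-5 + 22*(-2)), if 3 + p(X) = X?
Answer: -725/7 ≈ -103.57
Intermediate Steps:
p(X) = -3 + X
n(Y) = 1 (n(Y) = (2*Y)/((2*Y)) = (1/(2*Y))*(2*Y) = 1)
N(P) = 6 + 1/P
(1193 - 1*1213)/N(p(4)) + 4935/(-5 + 22*(-2)) = (1193 - 1*1213)/(6 + 1/(-3 + 4)) + 4935/(-5 + 22*(-2)) = (1193 - 1213)/(6 + 1/1) + 4935/(-5 - 44) = -20/(6 + 1) + 4935/(-49) = -20/7 + 4935*(-1/49) = -20*⅐ - 705/7 = -20/7 - 705/7 = -725/7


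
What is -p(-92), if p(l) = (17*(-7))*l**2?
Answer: 1007216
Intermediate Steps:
p(l) = -119*l**2
-p(-92) = -(-119)*(-92)**2 = -(-119)*8464 = -1*(-1007216) = 1007216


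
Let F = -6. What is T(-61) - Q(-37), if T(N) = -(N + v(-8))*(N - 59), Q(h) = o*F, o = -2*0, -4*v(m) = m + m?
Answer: -6840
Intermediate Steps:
v(m) = -m/2 (v(m) = -(m + m)/4 = -m/2)
o = 0
Q(h) = 0 (Q(h) = 0*(-6) = 0)
T(N) = -(-59 + N)*(4 + N) (T(N) = -(N - ½*(-8))*(N - 59) = -(N + 4)*(-59 + N) = -(4 + N)*(-59 + N) = -(-59 + N)*(4 + N))
T(-61) - Q(-37) = (236 - 1*(-61)² + 55*(-61)) - 1*0 = (236 - 1*3721 - 3355) + 0 = (236 - 3721 - 3355) + 0 = -6840 + 0 = -6840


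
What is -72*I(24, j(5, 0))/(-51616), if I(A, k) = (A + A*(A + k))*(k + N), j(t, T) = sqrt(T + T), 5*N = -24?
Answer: -6480/1613 ≈ -4.0174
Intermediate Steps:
N = -24/5 (N = (1/5)*(-24) = -24/5 ≈ -4.8000)
j(t, T) = sqrt(2)*sqrt(T) (j(t, T) = sqrt(2*T) = sqrt(2)*sqrt(T))
I(A, k) = (-24/5 + k)*(A + A*(A + k)) (I(A, k) = (A + A*(A + k))*(k - 24/5) = (A + A*(A + k))*(-24/5 + k) = (-24/5 + k)*(A + A*(A + k)))
-72*I(24, j(5, 0))/(-51616) = -72*24*(-24 - 24*24 - 19*sqrt(2)*sqrt(0) + 5*(sqrt(2)*sqrt(0))**2 + 5*24*(sqrt(2)*sqrt(0)))/5/(-51616) = -72*24*(-24 - 576 - 19*sqrt(2)*0 + 5*(sqrt(2)*0)**2 + 5*24*(sqrt(2)*0))/5*(-1/51616) = -72*24*(-24 - 576 - 19*0 + 5*0**2 + 5*24*0)/5*(-1/51616) = -72*24*(-24 - 576 + 0 + 5*0 + 0)/5*(-1/51616) = -72*24*(-24 - 576 + 0 + 0 + 0)/5*(-1/51616) = -72*24*(-600)/5*(-1/51616) = -72*(-2880)*(-1/51616) = 207360*(-1/51616) = -6480/1613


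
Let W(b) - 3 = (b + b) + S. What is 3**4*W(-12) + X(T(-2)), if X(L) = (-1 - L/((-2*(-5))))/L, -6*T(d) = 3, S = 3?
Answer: -14561/10 ≈ -1456.1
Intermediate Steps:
W(b) = 6 + 2*b (W(b) = 3 + ((b + b) + 3) = 3 + (2*b + 3) = 3 + (3 + 2*b) = 6 + 2*b)
T(d) = -1/2 (T(d) = -1/6*3 = -1/2)
X(L) = (-1 - L/10)/L
3**4*W(-12) + X(T(-2)) = 3**4*(6 + 2*(-12)) + (-10 - 1*(-1/2))/(10*(-1/2)) = 81*(6 - 24) + (1/10)*(-2)*(-10 + 1/2) = 81*(-18) + (1/10)*(-2)*(-19/2) = -1458 + 19/10 = -14561/10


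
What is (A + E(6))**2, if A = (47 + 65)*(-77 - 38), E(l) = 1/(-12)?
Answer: 23889102721/144 ≈ 1.6590e+8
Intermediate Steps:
E(l) = -1/12
A = -12880 (A = 112*(-115) = -12880)
(A + E(6))**2 = (-12880 - 1/12)**2 = (-154561/12)**2 = 23889102721/144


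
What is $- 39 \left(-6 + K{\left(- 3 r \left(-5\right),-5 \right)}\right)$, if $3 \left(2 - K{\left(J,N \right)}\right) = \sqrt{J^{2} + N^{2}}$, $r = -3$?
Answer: $156 + 65 \sqrt{82} \approx 744.6$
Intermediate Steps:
$K{\left(J,N \right)} = 2 - \frac{\sqrt{J^{2} + N^{2}}}{3}$
$- 39 \left(-6 + K{\left(- 3 r \left(-5\right),-5 \right)}\right) = - 39 \left(-6 + \left(2 - \frac{\sqrt{\left(\left(-3\right) \left(-3\right) \left(-5\right)\right)^{2} + \left(-5\right)^{2}}}{3}\right)\right) = - 39 \left(-6 + \left(2 - \frac{\sqrt{\left(9 \left(-5\right)\right)^{2} + 25}}{3}\right)\right) = - 39 \left(-6 + \left(2 - \frac{\sqrt{\left(-45\right)^{2} + 25}}{3}\right)\right) = - 39 \left(-6 + \left(2 - \frac{\sqrt{2025 + 25}}{3}\right)\right) = - 39 \left(-6 + \left(2 - \frac{\sqrt{2050}}{3}\right)\right) = - 39 \left(-6 + \left(2 - \frac{5 \sqrt{82}}{3}\right)\right) = - 39 \left(-4 - \frac{5 \sqrt{82}}{3}\right) = 156 + 65 \sqrt{82}$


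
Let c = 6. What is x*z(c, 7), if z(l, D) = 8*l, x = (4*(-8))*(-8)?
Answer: 12288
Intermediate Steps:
x = 256 (x = -32*(-8) = 256)
x*z(c, 7) = 256*(8*6) = 256*48 = 12288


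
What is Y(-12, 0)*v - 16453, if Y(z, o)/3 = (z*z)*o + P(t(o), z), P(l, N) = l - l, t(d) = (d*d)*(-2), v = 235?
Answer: -16453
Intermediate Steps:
t(d) = -2*d² (t(d) = d²*(-2) = -2*d²)
P(l, N) = 0
Y(z, o) = 3*o*z² (Y(z, o) = 3*((z*z)*o + 0) = 3*(z²*o + 0) = 3*(o*z² + 0) = 3*(o*z²) = 3*o*z²)
Y(-12, 0)*v - 16453 = (3*0*(-12)²)*235 - 16453 = (3*0*144)*235 - 16453 = 0*235 - 16453 = 0 - 16453 = -16453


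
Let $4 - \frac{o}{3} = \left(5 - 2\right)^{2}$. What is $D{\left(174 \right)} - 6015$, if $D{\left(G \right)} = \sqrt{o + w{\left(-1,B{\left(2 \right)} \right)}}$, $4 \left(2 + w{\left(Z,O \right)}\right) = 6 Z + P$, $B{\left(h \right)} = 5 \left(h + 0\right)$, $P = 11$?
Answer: $-6015 + \frac{3 i \sqrt{7}}{2} \approx -6015.0 + 3.9686 i$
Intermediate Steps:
$o = -15$ ($o = 12 - 3 \left(5 - 2\right)^{2} = 12 - 3 \cdot 3^{2} = 12 - 27 = -15$)
$B{\left(h \right)} = 5 h$
$w{\left(Z,O \right)} = \frac{3}{4} + \frac{3 Z}{2}$ ($w{\left(Z,O \right)} = -2 + \frac{6 Z + 11}{4} = -2 + \frac{11 + 6 Z}{4} = -2 + \left(\frac{11}{4} + \frac{3 Z}{2}\right) = \frac{3}{4} + \frac{3 Z}{2}$)
$D{\left(G \right)} = \frac{3 i \sqrt{7}}{2}$ ($D{\left(G \right)} = \sqrt{-15 + \left(\frac{3}{4} + \frac{3}{2} \left(-1\right)\right)} = \sqrt{-15 + \left(\frac{3}{4} - \frac{3}{2}\right)} = \sqrt{-15 - \frac{3}{4}} = \sqrt{- \frac{63}{4}} = \frac{3 i \sqrt{7}}{2}$)
$D{\left(174 \right)} - 6015 = \frac{3 i \sqrt{7}}{2} - 6015 = -6015 + \frac{3 i \sqrt{7}}{2}$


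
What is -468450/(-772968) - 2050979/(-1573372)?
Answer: 48383067689/25336796002 ≈ 1.9096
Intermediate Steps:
-468450/(-772968) - 2050979/(-1573372) = -468450*(-1/772968) - 2050979*(-1/1573372) = 78075/128828 + 2050979/1573372 = 48383067689/25336796002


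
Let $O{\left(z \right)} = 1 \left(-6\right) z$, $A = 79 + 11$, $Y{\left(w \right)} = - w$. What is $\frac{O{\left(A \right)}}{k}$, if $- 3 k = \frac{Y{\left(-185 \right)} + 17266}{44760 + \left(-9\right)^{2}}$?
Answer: $\frac{8071380}{1939} \approx 4162.6$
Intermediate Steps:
$k = - \frac{1939}{14947}$ ($k = - \frac{\left(\left(-1\right) \left(-185\right) + 17266\right) \frac{1}{44760 + \left(-9\right)^{2}}}{3} = - \frac{\left(185 + 17266\right) \frac{1}{44760 + 81}}{3} = - \frac{17451 \cdot \frac{1}{44841}}{3} = \left(- \frac{1}{3}\right) \frac{5817}{14947} = - \frac{1939}{14947} \approx -0.12972$)
$A = 90$
$O{\left(z \right)} = - 6 z$
$\frac{O{\left(A \right)}}{k} = \frac{\left(-6\right) 90}{- \frac{1939}{14947}} = \left(-540\right) \left(- \frac{14947}{1939}\right) = \frac{8071380}{1939}$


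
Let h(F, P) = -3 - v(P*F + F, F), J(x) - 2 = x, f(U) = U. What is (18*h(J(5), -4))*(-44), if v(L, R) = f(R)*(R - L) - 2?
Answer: 156024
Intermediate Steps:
J(x) = 2 + x
v(L, R) = -2 + R*(R - L) (v(L, R) = R*(R - L) - 2 = -2 + R*(R - L))
h(F, P) = -1 - F² + F*(F + F*P) (h(F, P) = -3 - (-2 + F² - (P*F + F)*F) = -3 - (-2 + F² - (F*P + F)*F) = -3 - (-2 + F² - (F + F*P)*F) = -3 - (-2 + F² - F*(F + F*P)) = -3 + (2 - F² + F*(F + F*P)) = -1 - F² + F*(F + F*P))
(18*h(J(5), -4))*(-44) = (18*(-1 - 4*(2 + 5)²))*(-44) = (18*(-1 - 4*7²))*(-44) = (18*(-1 - 4*49))*(-44) = (18*(-1 - 196))*(-44) = (18*(-197))*(-44) = -3546*(-44) = 156024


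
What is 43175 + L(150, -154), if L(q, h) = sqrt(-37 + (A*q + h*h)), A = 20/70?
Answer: 43175 + sqrt(1162371)/7 ≈ 43329.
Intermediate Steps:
A = 2/7 (A = 20*(1/70) = 2/7 ≈ 0.28571)
L(q, h) = sqrt(-37 + h**2 + 2*q/7) (L(q, h) = sqrt(-37 + (2*q/7 + h*h)) = sqrt(-37 + (2*q/7 + h**2)) = sqrt(-37 + (h**2 + 2*q/7)) = sqrt(-37 + h**2 + 2*q/7))
43175 + L(150, -154) = 43175 + sqrt(-1813 + 14*150 + 49*(-154)**2)/7 = 43175 + sqrt(-1813 + 2100 + 49*23716)/7 = 43175 + sqrt(-1813 + 2100 + 1162084)/7 = 43175 + sqrt(1162371)/7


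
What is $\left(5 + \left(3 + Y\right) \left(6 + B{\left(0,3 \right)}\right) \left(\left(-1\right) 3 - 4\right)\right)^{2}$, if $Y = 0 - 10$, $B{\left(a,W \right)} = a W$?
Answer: $89401$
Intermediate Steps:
$B{\left(a,W \right)} = W a$
$Y = -10$ ($Y = 0 - 10 = -10$)
$\left(5 + \left(3 + Y\right) \left(6 + B{\left(0,3 \right)}\right) \left(\left(-1\right) 3 - 4\right)\right)^{2} = \left(5 + \left(3 - 10\right) \left(6 + 3 \cdot 0\right) \left(\left(-1\right) 3 - 4\right)\right)^{2} = \left(5 - 7 \left(6 + 0\right) \left(-3 - 4\right)\right)^{2} = \left(5 - 7 \cdot 6 \left(-7\right)\right)^{2} = \left(5 - -294\right)^{2} = \left(5 + 294\right)^{2} = 299^{2} = 89401$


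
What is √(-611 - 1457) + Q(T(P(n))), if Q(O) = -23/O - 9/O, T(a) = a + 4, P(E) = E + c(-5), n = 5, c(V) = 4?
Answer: -32/13 + 2*I*√517 ≈ -2.4615 + 45.475*I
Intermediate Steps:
P(E) = 4 + E (P(E) = E + 4 = 4 + E)
T(a) = 4 + a
Q(O) = -32/O
√(-611 - 1457) + Q(T(P(n))) = √(-611 - 1457) - 32/(4 + (4 + 5)) = √(-2068) - 32/(4 + 9) = 2*I*√517 - 32/13 = -32/13 + 2*I*√517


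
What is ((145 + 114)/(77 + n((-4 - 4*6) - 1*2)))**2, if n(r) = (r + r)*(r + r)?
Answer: 67081/13520329 ≈ 0.0049615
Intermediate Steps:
n(r) = 4*r**2 (n(r) = (2*r)*(2*r) = 4*r**2)
((145 + 114)/(77 + n((-4 - 4*6) - 1*2)))**2 = ((145 + 114)/(77 + 4*((-4 - 4*6) - 1*2)**2))**2 = (259/(77 + 4*((-4 - 24) - 2)**2))**2 = (259/(77 + 4*(-28 - 2)**2))**2 = (259/(77 + 4*(-30)**2))**2 = (259/(77 + 4*900))**2 = (259/(77 + 3600))**2 = (259/3677)**2 = 67081/13520329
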